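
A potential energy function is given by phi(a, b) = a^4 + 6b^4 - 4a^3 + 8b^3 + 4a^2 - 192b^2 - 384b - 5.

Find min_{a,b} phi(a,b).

-2565

phi(a,b) separates as P(a) + Q(b) − 5, so its minimum is min P + min Q − 5.
P'(a) = 4a(a - 2)(a - 1) vanishes at a ∈ {0, 1, 2}; Q'(b) = 24(b - 4)(b + 1)(b + 4) vanishes at b ∈ {-4, -1, 4}.
Local minima of P (where P''>0): P(0)=0, P(2)=0. Local minima of Q: Q(-4)=-512, Q(4)=-2560.
So the global minimum of phi is P(0) + Q(4) − 5 = 0 − 2560 − 5 = -2565, attained at (0, 4).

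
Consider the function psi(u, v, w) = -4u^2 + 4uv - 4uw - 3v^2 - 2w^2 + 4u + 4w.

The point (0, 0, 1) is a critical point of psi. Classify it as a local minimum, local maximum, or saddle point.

The Hessian is constant: H = [[-8, 4, -4], [4, -6, 0], [-4, 0, -4]].
Leading principal minors: Δ₁ = -8, Δ₂ = 32, Δ₃ = -32.
The minors alternate sign starting negative (−, +, −), so H is negative definite: a local maximum.

local maximum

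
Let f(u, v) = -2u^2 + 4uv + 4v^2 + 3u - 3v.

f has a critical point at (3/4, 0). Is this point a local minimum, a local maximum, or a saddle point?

The Hessian of f is constant: H = [[-4, 4], [4, 8]].
det(H) = (-4)·8 − 4² = -48.
Since det(H) < 0, H is indefinite and the critical point is a saddle point.

saddle point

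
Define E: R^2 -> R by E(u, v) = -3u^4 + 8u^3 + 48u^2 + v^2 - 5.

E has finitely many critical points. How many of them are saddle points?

E separates as a function of u plus a function of v, so ∇E=0 decouples.
∂E/∂u = -12u(u - 4)(u + 2) = 0 at u ∈ {-2, 0, 4}; ∂E/∂v = 2v = 0 at v ∈ {0}.
The Hessian is diagonal: diag(E_uu, E_vv). Second derivatives: E_uu(-2)=-144, E_uu(0)=96, E_uu(4)=-288; E_vv(0)=2.
Saddle points occur where the two diagonal entries have opposite signs: (-2, 0), (4, 0). Count: 2.

2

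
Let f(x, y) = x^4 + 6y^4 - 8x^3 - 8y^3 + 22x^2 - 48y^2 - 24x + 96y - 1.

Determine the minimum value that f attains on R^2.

-234

f(x,y) separates as P(x) + Q(y) − 1, so its minimum is min P + min Q − 1.
P'(x) = 4(x - 3)(x - 2)(x - 1) vanishes at x ∈ {1, 2, 3}; Q'(y) = 24(y - 2)(y - 1)(y + 2) vanishes at y ∈ {-2, 1, 2}.
Local minima of P (where P''>0): P(1)=-9, P(3)=-9. Local minima of Q: Q(-2)=-224, Q(2)=32.
So the global minimum of f is P(1) + Q(-2) − 1 = -9 − 224 − 1 = -234, attained at (1, -2).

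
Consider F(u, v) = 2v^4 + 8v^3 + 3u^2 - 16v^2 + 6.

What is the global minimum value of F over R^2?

-250

F(u,v) separates as P(u) + Q(v) + 6, so its minimum is min P + min Q + 6.
P'(u) = 6u vanishes at u ∈ {0}; Q'(v) = 8v(v - 1)(v + 4) vanishes at v ∈ {-4, 0, 1}.
Local minima of P (where P''>0): P(0)=0. Local minima of Q: Q(-4)=-256, Q(1)=-6.
So the global minimum of F is P(0) + Q(-4) + 6 = 0 − 256 + 6 = -250, attained at (0, -4).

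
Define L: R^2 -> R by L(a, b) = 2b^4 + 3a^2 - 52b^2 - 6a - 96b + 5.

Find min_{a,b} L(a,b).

L(a,b) separates as P(a) + Q(b) + 5, so its minimum is min P + min Q + 5.
P'(a) = 6a - 6 vanishes at a ∈ {1}; Q'(b) = 8(b - 4)(b + 1)(b + 3) vanishes at b ∈ {-3, -1, 4}.
Local minima of P (where P''>0): P(1)=-3. Local minima of Q: Q(-3)=-18, Q(4)=-704.
So the global minimum of L is P(1) + Q(4) + 5 = -3 − 704 + 5 = -702, attained at (1, 4).

-702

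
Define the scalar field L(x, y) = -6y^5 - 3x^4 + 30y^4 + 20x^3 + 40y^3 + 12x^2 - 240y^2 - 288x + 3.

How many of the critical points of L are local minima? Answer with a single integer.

L separates as a function of x plus a function of y, so ∇L=0 decouples.
∂L/∂x = -12(x - 4)(x - 3)(x + 2) = 0 at x ∈ {-2, 3, 4}; ∂L/∂y = -30y(y - 4)(y - 2)(y + 2) = 0 at y ∈ {-2, 0, 2, 4}.
The Hessian is diagonal: diag(L_xx, L_yy). Second derivatives: L_xx(-2)=-360, L_xx(3)=60, L_xx(4)=-72; L_yy(-2)=1440, L_yy(0)=-480, L_yy(2)=480, L_yy(4)=-1440.
Local minima occur where both diagonal entries positive: (3, -2), (3, 2). Count: 2.

2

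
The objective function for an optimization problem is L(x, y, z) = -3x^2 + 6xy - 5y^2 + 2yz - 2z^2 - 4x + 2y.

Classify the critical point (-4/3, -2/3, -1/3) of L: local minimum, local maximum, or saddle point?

local maximum

The Hessian is constant: H = [[-6, 6, 0], [6, -10, 2], [0, 2, -4]].
Leading principal minors: Δ₁ = -6, Δ₂ = 24, Δ₃ = -72.
The minors alternate sign starting negative (−, +, −), so H is negative definite: a local maximum.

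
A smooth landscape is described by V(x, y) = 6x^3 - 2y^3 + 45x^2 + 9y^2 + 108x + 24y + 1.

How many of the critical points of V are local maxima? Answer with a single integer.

1

V separates as a function of x plus a function of y, so ∇V=0 decouples.
∂V/∂x = 18(x + 2)(x + 3) = 0 at x ∈ {-3, -2}; ∂V/∂y = -6(y - 4)(y + 1) = 0 at y ∈ {-1, 4}.
The Hessian is diagonal: diag(V_xx, V_yy). Second derivatives: V_xx(-3)=-18, V_xx(-2)=18; V_yy(-1)=30, V_yy(4)=-30.
Local maxima occur where both diagonal entries negative: (-3, 4). Count: 1.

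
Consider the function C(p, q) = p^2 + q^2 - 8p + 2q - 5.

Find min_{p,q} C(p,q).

-22

C(p,q) separates as A(p) + B(q) − 5, so its minimum is min A + min B − 5.
A'(p) = 2p - 8 vanishes at p ∈ {4}; B'(q) = 2q + 2 vanishes at q ∈ {-1}.
Local minima of A (where A''>0): A(4)=-16. Local minima of B: B(-1)=-1.
So the global minimum of C is A(4) + B(-1) − 5 = -16 − 1 − 5 = -22, attained at (4, -1).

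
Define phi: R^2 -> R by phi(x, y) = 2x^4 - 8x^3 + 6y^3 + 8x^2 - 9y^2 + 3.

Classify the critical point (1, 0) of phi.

local maximum

The mixed partial ∂²phi/∂x∂y is 0, so the Hessian at any point is diag(phi_xx, phi_yy) = diag(8(3x^2 - 6x + 2), 18(2y - 1)).
At (1, 0): H = diag(-8, -18).
Both eigenvalues are negative, so H is negative definite: a local maximum.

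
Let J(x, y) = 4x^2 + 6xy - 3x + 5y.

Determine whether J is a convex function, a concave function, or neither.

J is quadratic, so its Hessian is the constant matrix H = [[8, 6], [6, 0]].
det(H) = -36, tr(H) = 8.
det(H) < 0, so H is indefinite: neither convex nor concave.

neither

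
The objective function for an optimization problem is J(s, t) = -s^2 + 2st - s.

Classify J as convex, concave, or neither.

neither

J is quadratic, so its Hessian is the constant matrix H = [[-2, 2], [2, 0]].
det(H) = -4, tr(H) = -2.
det(H) < 0, so H is indefinite: neither convex nor concave.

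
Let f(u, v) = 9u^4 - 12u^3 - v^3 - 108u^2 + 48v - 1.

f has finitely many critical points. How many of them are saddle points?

3

f separates as a function of u plus a function of v, so ∇f=0 decouples.
∂f/∂u = 36u(u - 3)(u + 2) = 0 at u ∈ {-2, 0, 3}; ∂f/∂v = -3(v - 4)(v + 4) = 0 at v ∈ {-4, 4}.
The Hessian is diagonal: diag(f_uu, f_vv). Second derivatives: f_uu(-2)=360, f_uu(0)=-216, f_uu(3)=540; f_vv(-4)=24, f_vv(4)=-24.
Saddle points occur where the two diagonal entries have opposite signs: (-2, 4), (0, -4), (3, 4). Count: 3.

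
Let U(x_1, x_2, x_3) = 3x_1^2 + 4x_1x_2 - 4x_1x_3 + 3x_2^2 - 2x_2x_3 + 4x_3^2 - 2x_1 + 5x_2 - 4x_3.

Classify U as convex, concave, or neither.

U is quadratic, so its Hessian is the constant matrix H = [[6, 4, -4], [4, 6, -2], [-4, -2, 8]].
Leading principal minors: 6, 20, 104.
All positive ⇒ H ≻ 0 ⇒ convex.

convex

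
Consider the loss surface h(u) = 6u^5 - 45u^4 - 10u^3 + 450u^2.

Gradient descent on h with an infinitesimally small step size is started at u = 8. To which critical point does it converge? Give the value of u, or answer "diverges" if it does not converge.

h'(u) = 30u(u - 5)(u - 3)(u + 2), so h'(8) = 36000.
Gradient descent moves in the -h' direction, i.e. u is decreasing.
The nearest critical point in that direction is u = 5, where h'' = 2100 > 0 (a local minimum). The iterate converges there.

5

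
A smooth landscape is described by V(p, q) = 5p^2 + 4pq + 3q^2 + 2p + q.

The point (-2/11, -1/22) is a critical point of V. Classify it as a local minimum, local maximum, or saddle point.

local minimum

The Hessian of V is constant: H = [[10, 4], [4, 6]].
det(H) = 10·6 − 4² = 44.
det(H) > 0 and tr(H) = 16 > 0, so H is positive definite and the point is a local minimum.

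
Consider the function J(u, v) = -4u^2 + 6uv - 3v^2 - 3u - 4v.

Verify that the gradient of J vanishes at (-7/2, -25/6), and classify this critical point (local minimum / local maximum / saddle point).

∇J = (-8u + 6v - 3, 6u - 6v - 4); substituting (-7/2, -25/6) gives ∇J = (0, 0), so (-7/2, -25/6) is indeed a critical point.
The Hessian of J is constant: H = [[-8, 6], [6, -6]].
det(H) = (-8)·(-6) − 6² = 12.
det(H) > 0 and tr(H) = -14 < 0, so H is negative definite and the point is a local maximum.

local maximum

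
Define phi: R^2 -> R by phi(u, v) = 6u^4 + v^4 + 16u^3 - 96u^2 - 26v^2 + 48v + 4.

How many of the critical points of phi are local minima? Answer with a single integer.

4

phi separates as a function of u plus a function of v, so ∇phi=0 decouples.
∂phi/∂u = 24u(u - 2)(u + 4) = 0 at u ∈ {-4, 0, 2}; ∂phi/∂v = 4(v - 3)(v - 1)(v + 4) = 0 at v ∈ {-4, 1, 3}.
The Hessian is diagonal: diag(phi_uu, phi_vv). Second derivatives: phi_uu(-4)=576, phi_uu(0)=-192, phi_uu(2)=288; phi_vv(-4)=140, phi_vv(1)=-40, phi_vv(3)=56.
Local minima occur where both diagonal entries positive: (-4, -4), (-4, 3), (2, -4), (2, 3). Count: 4.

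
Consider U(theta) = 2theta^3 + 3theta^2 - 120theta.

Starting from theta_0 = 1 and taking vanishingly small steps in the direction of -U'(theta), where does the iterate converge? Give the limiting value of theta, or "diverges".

U'(theta) = 6(theta - 4)(theta + 5), so U'(1) = -108.
Gradient descent moves in the -U' direction, i.e. theta is increasing.
The nearest critical point in that direction is theta = 4, where U'' = 54 > 0 (a local minimum). The iterate converges there.

4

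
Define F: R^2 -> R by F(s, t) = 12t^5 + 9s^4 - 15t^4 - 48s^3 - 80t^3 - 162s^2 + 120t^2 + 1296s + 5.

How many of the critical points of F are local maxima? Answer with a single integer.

F separates as a function of s plus a function of t, so ∇F=0 decouples.
∂F/∂s = 36(s - 4)(s - 3)(s + 3) = 0 at s ∈ {-3, 3, 4}; ∂F/∂t = 60t(t - 2)(t - 1)(t + 2) = 0 at t ∈ {-2, 0, 1, 2}.
The Hessian is diagonal: diag(F_ss, F_tt). Second derivatives: F_ss(-3)=1512, F_ss(3)=-216, F_ss(4)=252; F_tt(-2)=-1440, F_tt(0)=240, F_tt(1)=-180, F_tt(2)=480.
Local maxima occur where both diagonal entries negative: (3, -2), (3, 1). Count: 2.

2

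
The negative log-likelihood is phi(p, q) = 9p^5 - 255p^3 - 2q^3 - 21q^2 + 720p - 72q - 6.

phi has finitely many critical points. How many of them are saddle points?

4

phi separates as a function of p plus a function of q, so ∇phi=0 decouples.
∂phi/∂p = 45(p - 4)(p - 1)(p + 1)(p + 4) = 0 at p ∈ {-4, -1, 1, 4}; ∂phi/∂q = -6(q + 3)(q + 4) = 0 at q ∈ {-4, -3}.
The Hessian is diagonal: diag(phi_pp, phi_qq). Second derivatives: phi_pp(-4)=-5400, phi_pp(-1)=1350, phi_pp(1)=-1350, phi_pp(4)=5400; phi_qq(-4)=6, phi_qq(-3)=-6.
Saddle points occur where the two diagonal entries have opposite signs: (-4, -4), (-1, -3), (1, -4), (4, -3). Count: 4.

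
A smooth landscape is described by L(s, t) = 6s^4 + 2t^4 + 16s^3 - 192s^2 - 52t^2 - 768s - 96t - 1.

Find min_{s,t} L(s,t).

L(s,t) separates as P(s) + Q(t) − 1, so its minimum is min P + min Q − 1.
P'(s) = 24(s - 4)(s + 2)(s + 4) vanishes at s ∈ {-4, -2, 4}; Q'(t) = 8(t - 4)(t + 1)(t + 3) vanishes at t ∈ {-3, -1, 4}.
Local minima of P (where P''>0): P(-4)=512, P(4)=-3584. Local minima of Q: Q(-3)=-18, Q(4)=-704.
So the global minimum of L is P(4) + Q(4) − 1 = -3584 − 704 − 1 = -4289, attained at (4, 4).

-4289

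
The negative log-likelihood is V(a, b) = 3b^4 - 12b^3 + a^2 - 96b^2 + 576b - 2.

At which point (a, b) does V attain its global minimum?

(0, -4)

V(a,b) separates as P(a) + Q(b) − 2, so its minimum is min P + min Q − 2.
P'(a) = 2a vanishes at a ∈ {0}; Q'(b) = 12(b - 4)(b - 3)(b + 4) vanishes at b ∈ {-4, 3, 4}.
Local minima of P (where P''>0): P(0)=0. Local minima of Q: Q(-4)=-2304, Q(4)=768.
So the global minimum of V is P(0) + Q(-4) − 2 = 0 − 2304 − 2 = -2306, attained at (0, -4).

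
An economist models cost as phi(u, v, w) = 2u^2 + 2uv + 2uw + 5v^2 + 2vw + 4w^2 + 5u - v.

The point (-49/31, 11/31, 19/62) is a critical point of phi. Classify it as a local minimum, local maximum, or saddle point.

local minimum

The Hessian is constant: H = [[4, 2, 2], [2, 10, 2], [2, 2, 8]].
Leading principal minors: Δ₁ = 4, Δ₂ = 36, Δ₃ = 248.
All leading minors are positive, so H is positive definite: a local minimum.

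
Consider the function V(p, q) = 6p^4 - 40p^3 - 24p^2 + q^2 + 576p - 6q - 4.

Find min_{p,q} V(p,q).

-845

V(p,q) separates as A(p) + B(q) − 4, so its minimum is min A + min B − 4.
A'(p) = 24(p - 4)(p - 3)(p + 2) vanishes at p ∈ {-2, 3, 4}; B'(q) = 2q - 6 vanishes at q ∈ {3}.
Local minima of A (where A''>0): A(-2)=-832, A(4)=896. Local minima of B: B(3)=-9.
So the global minimum of V is A(-2) + B(3) − 4 = -832 − 9 − 4 = -845, attained at (-2, 3).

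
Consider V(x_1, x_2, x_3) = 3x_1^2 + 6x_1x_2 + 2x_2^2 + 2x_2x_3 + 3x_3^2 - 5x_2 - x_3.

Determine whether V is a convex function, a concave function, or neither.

neither

V is quadratic, so its Hessian is the constant matrix H = [[6, 6, 0], [6, 4, 2], [0, 2, 6]].
Leading principal minors: 6, -12, -96.
Neither pattern holds ⇒ H is indefinite ⇒ neither convex nor concave.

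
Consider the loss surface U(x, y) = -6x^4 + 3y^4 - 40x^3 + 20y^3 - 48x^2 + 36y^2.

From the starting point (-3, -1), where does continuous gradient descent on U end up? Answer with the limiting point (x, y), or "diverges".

(-1, 0)

U is separable, so gradient descent decouples: x follows -∂U/∂x, y follows -∂U/∂y.
∂U/∂x = -24x(x + 1)(x + 4); at x=-3 this is -144, so x increases.
∂U/∂y = 12y(y + 2)(y + 3); at y=-1 this is -24, so y increases.
x converges to its nearest critical value -1 (a local min of the x-part); y converges to 0. The iterate converges to (-1, 0).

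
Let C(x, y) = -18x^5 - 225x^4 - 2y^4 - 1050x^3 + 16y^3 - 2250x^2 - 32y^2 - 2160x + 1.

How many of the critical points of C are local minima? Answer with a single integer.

2

C separates as a function of x plus a function of y, so ∇C=0 decouples.
∂C/∂x = -90(x + 1)(x + 2)(x + 3)(x + 4) = 0 at x ∈ {-4, -3, -2, -1}; ∂C/∂y = -8y(y - 4)(y - 2) = 0 at y ∈ {0, 2, 4}.
The Hessian is diagonal: diag(C_xx, C_yy). Second derivatives: C_xx(-4)=540, C_xx(-3)=-180, C_xx(-2)=180, C_xx(-1)=-540; C_yy(0)=-64, C_yy(2)=32, C_yy(4)=-64.
Local minima occur where both diagonal entries positive: (-4, 2), (-2, 2). Count: 2.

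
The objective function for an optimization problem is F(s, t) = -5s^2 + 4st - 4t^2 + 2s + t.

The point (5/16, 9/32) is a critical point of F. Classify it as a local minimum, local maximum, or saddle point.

local maximum

The Hessian of F is constant: H = [[-10, 4], [4, -8]].
det(H) = (-10)·(-8) − 4² = 64.
det(H) > 0 and tr(H) = -18 < 0, so H is negative definite and the point is a local maximum.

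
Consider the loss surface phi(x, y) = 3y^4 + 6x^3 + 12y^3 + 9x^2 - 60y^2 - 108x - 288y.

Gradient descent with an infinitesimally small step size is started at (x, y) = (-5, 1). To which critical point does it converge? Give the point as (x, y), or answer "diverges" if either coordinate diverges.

phi is separable, so gradient descent decouples: x follows -∂phi/∂x, y follows -∂phi/∂y.
∂phi/∂x = 18(x - 2)(x + 3); at x=-5 this is 252, so x decreases.
∂phi/∂y = 12(y - 3)(y + 2)(y + 4); at y=1 this is -360, so y increases.
The x-coordinate has no critical point in that direction and runs off to infinity.

diverges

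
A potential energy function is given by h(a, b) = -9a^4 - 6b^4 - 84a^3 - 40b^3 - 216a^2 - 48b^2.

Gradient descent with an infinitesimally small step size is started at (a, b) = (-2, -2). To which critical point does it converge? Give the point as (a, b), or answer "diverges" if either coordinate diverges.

(-3, -1)

h is separable, so gradient descent decouples: a follows -∂h/∂a, b follows -∂h/∂b.
∂h/∂a = -36a(a + 3)(a + 4); at a=-2 this is 144, so a decreases.
∂h/∂b = -24b(b + 1)(b + 4); at b=-2 this is -96, so b increases.
a converges to its nearest critical value -3 (a local min of the a-part); b converges to -1. The iterate converges to (-3, -1).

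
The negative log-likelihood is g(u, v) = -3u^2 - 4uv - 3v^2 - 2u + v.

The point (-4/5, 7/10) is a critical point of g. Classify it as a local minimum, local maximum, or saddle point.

The Hessian of g is constant: H = [[-6, -4], [-4, -6]].
det(H) = (-6)·(-6) − (-4)² = 20.
det(H) > 0 and tr(H) = -12 < 0, so H is negative definite and the point is a local maximum.

local maximum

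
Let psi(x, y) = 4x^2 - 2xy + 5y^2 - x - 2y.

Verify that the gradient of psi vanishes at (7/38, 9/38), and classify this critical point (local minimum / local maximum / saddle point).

local minimum

∇psi = (8x - 2y - 1, -2x + 10y - 2); substituting (7/38, 9/38) gives ∇psi = (0, 0), so (7/38, 9/38) is indeed a critical point.
The Hessian of psi is constant: H = [[8, -2], [-2, 10]].
det(H) = 8·10 − (-2)² = 76.
det(H) > 0 and tr(H) = 18 > 0, so H is positive definite and the point is a local minimum.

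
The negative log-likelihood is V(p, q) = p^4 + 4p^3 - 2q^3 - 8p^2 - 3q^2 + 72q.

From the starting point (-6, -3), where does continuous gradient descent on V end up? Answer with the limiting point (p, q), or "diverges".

V is separable, so gradient descent decouples: p follows -∂V/∂p, q follows -∂V/∂q.
∂V/∂p = 4p(p - 1)(p + 4); at p=-6 this is -336, so p increases.
∂V/∂q = -6(q - 3)(q + 4); at q=-3 this is 36, so q decreases.
p converges to its nearest critical value -4 (a local min of the p-part); q converges to -4. The iterate converges to (-4, -4).

(-4, -4)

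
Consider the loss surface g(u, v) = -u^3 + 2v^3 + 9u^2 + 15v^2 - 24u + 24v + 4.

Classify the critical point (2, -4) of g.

The mixed partial ∂²g/∂u∂v is 0, so the Hessian at any point is diag(g_uu, g_vv) = diag(6(-u + 3), 6(2v + 5)).
At (2, -4): H = diag(6, -18).
The eigenvalues have opposite signs, so H is indefinite: a saddle point.

saddle point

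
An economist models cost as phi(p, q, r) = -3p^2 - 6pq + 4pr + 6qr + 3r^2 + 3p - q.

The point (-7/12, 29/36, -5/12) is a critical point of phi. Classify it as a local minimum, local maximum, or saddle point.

saddle point

The Hessian is constant: H = [[-6, -6, 4], [-6, 0, 6], [4, 6, 6]].
Leading principal minors: Δ₁ = -6, Δ₂ = -36, Δ₃ = -288.
The minors fit neither the all-positive nor the alternating-sign pattern, so H is indefinite: a saddle point.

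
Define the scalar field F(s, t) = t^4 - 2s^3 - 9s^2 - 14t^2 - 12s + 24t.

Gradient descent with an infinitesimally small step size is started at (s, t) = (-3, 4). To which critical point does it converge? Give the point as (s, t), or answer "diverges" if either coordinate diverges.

F is separable, so gradient descent decouples: s follows -∂F/∂s, t follows -∂F/∂t.
∂F/∂s = -6(s + 1)(s + 2); at s=-3 this is -12, so s increases.
∂F/∂t = 4(t - 2)(t - 1)(t + 3); at t=4 this is 168, so t decreases.
s converges to its nearest critical value -2 (a local min of the s-part); t converges to 2. The iterate converges to (-2, 2).

(-2, 2)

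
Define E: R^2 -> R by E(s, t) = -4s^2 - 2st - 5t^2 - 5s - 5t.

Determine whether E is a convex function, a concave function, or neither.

E is quadratic, so its Hessian is the constant matrix H = [[-8, -2], [-2, -10]].
det(H) = 76, tr(H) = -18.
det(H) > 0 and tr(H) < 0, so H is negative definite everywhere: concave.

concave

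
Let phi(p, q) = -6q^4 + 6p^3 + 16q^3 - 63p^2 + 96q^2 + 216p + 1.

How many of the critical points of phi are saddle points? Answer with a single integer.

3

phi separates as a function of p plus a function of q, so ∇phi=0 decouples.
∂phi/∂p = 18(p - 4)(p - 3) = 0 at p ∈ {3, 4}; ∂phi/∂q = -24q(q - 4)(q + 2) = 0 at q ∈ {-2, 0, 4}.
The Hessian is diagonal: diag(phi_pp, phi_qq). Second derivatives: phi_pp(3)=-18, phi_pp(4)=18; phi_qq(-2)=-288, phi_qq(0)=192, phi_qq(4)=-576.
Saddle points occur where the two diagonal entries have opposite signs: (3, 0), (4, -2), (4, 4). Count: 3.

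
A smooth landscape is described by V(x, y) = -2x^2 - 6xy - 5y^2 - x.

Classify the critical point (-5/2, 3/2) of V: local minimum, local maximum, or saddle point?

The Hessian of V is constant: H = [[-4, -6], [-6, -10]].
det(H) = (-4)·(-10) − (-6)² = 4.
det(H) > 0 and tr(H) = -14 < 0, so H is negative definite and the point is a local maximum.

local maximum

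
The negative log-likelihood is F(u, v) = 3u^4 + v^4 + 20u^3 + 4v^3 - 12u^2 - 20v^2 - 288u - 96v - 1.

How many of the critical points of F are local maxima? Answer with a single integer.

1

F separates as a function of u plus a function of v, so ∇F=0 decouples.
∂F/∂u = 12(u - 2)(u + 3)(u + 4) = 0 at u ∈ {-4, -3, 2}; ∂F/∂v = 4(v - 3)(v + 2)(v + 4) = 0 at v ∈ {-4, -2, 3}.
The Hessian is diagonal: diag(F_uu, F_vv). Second derivatives: F_uu(-4)=72, F_uu(-3)=-60, F_uu(2)=360; F_vv(-4)=56, F_vv(-2)=-40, F_vv(3)=140.
Local maxima occur where both diagonal entries negative: (-3, -2). Count: 1.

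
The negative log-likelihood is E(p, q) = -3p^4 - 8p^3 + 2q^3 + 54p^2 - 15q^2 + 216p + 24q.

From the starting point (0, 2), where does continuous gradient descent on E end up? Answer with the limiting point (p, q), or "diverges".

E is separable, so gradient descent decouples: p follows -∂E/∂p, q follows -∂E/∂q.
∂E/∂p = -12(p - 3)(p + 2)(p + 3); at p=0 this is 216, so p decreases.
∂E/∂q = 6(q - 4)(q - 1); at q=2 this is -12, so q increases.
p converges to its nearest critical value -2 (a local min of the p-part); q converges to 4. The iterate converges to (-2, 4).

(-2, 4)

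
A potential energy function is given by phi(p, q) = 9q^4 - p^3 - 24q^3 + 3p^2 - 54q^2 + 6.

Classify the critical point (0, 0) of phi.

The mixed partial ∂²phi/∂p∂q is 0, so the Hessian at any point is diag(phi_pp, phi_qq) = diag(6(-p + 1), 36(3q^2 - 4q - 3)).
At (0, 0): H = diag(6, -108).
The eigenvalues have opposite signs, so H is indefinite: a saddle point.

saddle point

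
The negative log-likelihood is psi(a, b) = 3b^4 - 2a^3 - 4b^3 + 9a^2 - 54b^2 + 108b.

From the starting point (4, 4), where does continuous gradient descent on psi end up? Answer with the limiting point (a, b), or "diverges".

psi is separable, so gradient descent decouples: a follows -∂psi/∂a, b follows -∂psi/∂b.
∂psi/∂a = -6a(a - 3); at a=4 this is -24, so a increases.
∂psi/∂b = 12(b - 3)(b - 1)(b + 3); at b=4 this is 252, so b decreases.
The a-coordinate has no critical point in that direction and runs off to infinity.

diverges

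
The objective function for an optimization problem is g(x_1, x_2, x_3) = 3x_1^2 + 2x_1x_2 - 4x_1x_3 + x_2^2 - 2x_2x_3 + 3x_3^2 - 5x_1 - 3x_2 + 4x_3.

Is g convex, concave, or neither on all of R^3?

g is quadratic, so its Hessian is the constant matrix H = [[6, 2, -4], [2, 2, -2], [-4, -2, 6]].
Leading principal minors: 6, 8, 24.
All positive ⇒ H ≻ 0 ⇒ convex.

convex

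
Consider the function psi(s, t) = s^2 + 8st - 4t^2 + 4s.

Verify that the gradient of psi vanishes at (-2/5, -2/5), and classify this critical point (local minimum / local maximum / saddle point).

∇psi = (2s + 8t + 4, 8s - 8t); substituting (-2/5, -2/5) gives ∇psi = (0, 0), so (-2/5, -2/5) is indeed a critical point.
The Hessian of psi is constant: H = [[2, 8], [8, -8]].
det(H) = 2·(-8) − 8² = -80.
Since det(H) < 0, H is indefinite and the critical point is a saddle point.

saddle point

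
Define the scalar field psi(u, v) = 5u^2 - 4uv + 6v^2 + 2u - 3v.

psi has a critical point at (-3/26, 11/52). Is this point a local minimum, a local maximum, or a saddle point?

The Hessian of psi is constant: H = [[10, -4], [-4, 12]].
det(H) = 10·12 − (-4)² = 104.
det(H) > 0 and tr(H) = 22 > 0, so H is positive definite and the point is a local minimum.

local minimum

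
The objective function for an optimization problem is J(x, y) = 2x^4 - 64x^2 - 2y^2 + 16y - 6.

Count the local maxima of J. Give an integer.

J separates as a function of x plus a function of y, so ∇J=0 decouples.
∂J/∂x = 8x(x - 4)(x + 4) = 0 at x ∈ {-4, 0, 4}; ∂J/∂y = -4(y - 4) = 0 at y ∈ {4}.
The Hessian is diagonal: diag(J_xx, J_yy). Second derivatives: J_xx(-4)=256, J_xx(0)=-128, J_xx(4)=256; J_yy(4)=-4.
Local maxima occur where both diagonal entries negative: (0, 4). Count: 1.

1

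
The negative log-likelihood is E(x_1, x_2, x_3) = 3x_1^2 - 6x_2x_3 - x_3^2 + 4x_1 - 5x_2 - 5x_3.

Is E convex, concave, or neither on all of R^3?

E is quadratic, so its Hessian is the constant matrix H = [[6, 0, 0], [0, 0, -6], [0, -6, -2]].
Leading principal minors: 6, 0, -216.
Neither pattern holds ⇒ H is indefinite ⇒ neither convex nor concave.

neither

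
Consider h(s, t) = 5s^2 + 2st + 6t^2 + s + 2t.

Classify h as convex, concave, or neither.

convex

h is quadratic, so its Hessian is the constant matrix H = [[10, 2], [2, 12]].
det(H) = 116, tr(H) = 22.
det(H) > 0 and tr(H) > 0, so H is positive definite everywhere: convex.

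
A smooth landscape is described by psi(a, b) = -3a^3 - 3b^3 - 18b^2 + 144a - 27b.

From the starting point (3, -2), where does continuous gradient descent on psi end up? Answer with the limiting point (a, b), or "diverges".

psi is separable, so gradient descent decouples: a follows -∂psi/∂a, b follows -∂psi/∂b.
∂psi/∂a = -9(a - 4)(a + 4); at a=3 this is 63, so a decreases.
∂psi/∂b = -9(b + 1)(b + 3); at b=-2 this is 9, so b decreases.
a converges to its nearest critical value -4 (a local min of the a-part); b converges to -3. The iterate converges to (-4, -3).

(-4, -3)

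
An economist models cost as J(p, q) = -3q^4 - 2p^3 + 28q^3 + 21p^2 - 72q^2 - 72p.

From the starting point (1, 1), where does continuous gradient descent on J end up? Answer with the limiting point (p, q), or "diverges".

J is separable, so gradient descent decouples: p follows -∂J/∂p, q follows -∂J/∂q.
∂J/∂p = -6(p - 4)(p - 3); at p=1 this is -36, so p increases.
∂J/∂q = -12q(q - 4)(q - 3); at q=1 this is -72, so q increases.
p converges to its nearest critical value 3 (a local min of the p-part); q converges to 3. The iterate converges to (3, 3).

(3, 3)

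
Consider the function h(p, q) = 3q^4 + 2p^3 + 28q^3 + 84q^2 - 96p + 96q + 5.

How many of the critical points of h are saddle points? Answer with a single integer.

3

h separates as a function of p plus a function of q, so ∇h=0 decouples.
∂h/∂p = 6(p - 4)(p + 4) = 0 at p ∈ {-4, 4}; ∂h/∂q = 12(q + 1)(q + 2)(q + 4) = 0 at q ∈ {-4, -2, -1}.
The Hessian is diagonal: diag(h_pp, h_qq). Second derivatives: h_pp(-4)=-48, h_pp(4)=48; h_qq(-4)=72, h_qq(-2)=-24, h_qq(-1)=36.
Saddle points occur where the two diagonal entries have opposite signs: (-4, -4), (-4, -1), (4, -2). Count: 3.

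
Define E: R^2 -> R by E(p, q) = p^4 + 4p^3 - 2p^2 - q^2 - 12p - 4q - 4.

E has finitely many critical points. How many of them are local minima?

0

E separates as a function of p plus a function of q, so ∇E=0 decouples.
∂E/∂p = 4(p - 1)(p + 1)(p + 3) = 0 at p ∈ {-3, -1, 1}; ∂E/∂q = -2(q + 2) = 0 at q ∈ {-2}.
The Hessian is diagonal: diag(E_pp, E_qq). Second derivatives: E_pp(-3)=32, E_pp(-1)=-16, E_pp(1)=32; E_qq(-2)=-2.
Local minima occur where both diagonal entries positive: none. Count: 0.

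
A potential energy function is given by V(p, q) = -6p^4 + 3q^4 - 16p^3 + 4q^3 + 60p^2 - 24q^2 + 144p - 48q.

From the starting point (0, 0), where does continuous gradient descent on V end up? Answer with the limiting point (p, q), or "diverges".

(-1, 2)

V is separable, so gradient descent decouples: p follows -∂V/∂p, q follows -∂V/∂q.
∂V/∂p = -24(p - 2)(p + 1)(p + 3); at p=0 this is 144, so p decreases.
∂V/∂q = 12(q - 2)(q + 1)(q + 2); at q=0 this is -48, so q increases.
p converges to its nearest critical value -1 (a local min of the p-part); q converges to 2. The iterate converges to (-1, 2).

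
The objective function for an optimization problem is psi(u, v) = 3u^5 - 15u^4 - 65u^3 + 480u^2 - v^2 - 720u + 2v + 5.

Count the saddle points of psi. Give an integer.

psi separates as a function of u plus a function of v, so ∇psi=0 decouples.
∂psi/∂u = 15(u - 4)(u - 3)(u - 1)(u + 4) = 0 at u ∈ {-4, 1, 3, 4}; ∂psi/∂v = -2(v - 1) = 0 at v ∈ {1}.
The Hessian is diagonal: diag(psi_uu, psi_vv). Second derivatives: psi_uu(-4)=-4200, psi_uu(1)=450, psi_uu(3)=-210, psi_uu(4)=360; psi_vv(1)=-2.
Saddle points occur where the two diagonal entries have opposite signs: (1, 1), (4, 1). Count: 2.

2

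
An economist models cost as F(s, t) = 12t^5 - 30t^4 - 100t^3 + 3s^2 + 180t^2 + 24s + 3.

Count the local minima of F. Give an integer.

F separates as a function of s plus a function of t, so ∇F=0 decouples.
∂F/∂s = 6(s + 4) = 0 at s ∈ {-4}; ∂F/∂t = 60t(t - 3)(t - 1)(t + 2) = 0 at t ∈ {-2, 0, 1, 3}.
The Hessian is diagonal: diag(F_ss, F_tt). Second derivatives: F_ss(-4)=6; F_tt(-2)=-1800, F_tt(0)=360, F_tt(1)=-360, F_tt(3)=1800.
Local minima occur where both diagonal entries positive: (-4, 0), (-4, 3). Count: 2.

2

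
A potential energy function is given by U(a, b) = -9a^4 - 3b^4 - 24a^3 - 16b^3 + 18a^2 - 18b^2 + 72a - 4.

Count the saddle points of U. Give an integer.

U separates as a function of a plus a function of b, so ∇U=0 decouples.
∂U/∂a = -36(a - 1)(a + 1)(a + 2) = 0 at a ∈ {-2, -1, 1}; ∂U/∂b = -12b(b + 1)(b + 3) = 0 at b ∈ {-3, -1, 0}.
The Hessian is diagonal: diag(U_aa, U_bb). Second derivatives: U_aa(-2)=-108, U_aa(-1)=72, U_aa(1)=-216; U_bb(-3)=-72, U_bb(-1)=24, U_bb(0)=-36.
Saddle points occur where the two diagonal entries have opposite signs: (-2, -1), (-1, -3), (-1, 0), (1, -1). Count: 4.

4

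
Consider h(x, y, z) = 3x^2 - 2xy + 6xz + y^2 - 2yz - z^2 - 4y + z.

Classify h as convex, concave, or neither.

neither

h is quadratic, so its Hessian is the constant matrix H = [[6, -2, 6], [-2, 2, -2], [6, -2, -2]].
Leading principal minors: 6, 8, -64.
Neither pattern holds ⇒ H is indefinite ⇒ neither convex nor concave.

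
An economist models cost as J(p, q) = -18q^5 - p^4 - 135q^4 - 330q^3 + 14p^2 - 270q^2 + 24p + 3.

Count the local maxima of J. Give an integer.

4

J separates as a function of p plus a function of q, so ∇J=0 decouples.
∂J/∂p = -4(p - 3)(p + 1)(p + 2) = 0 at p ∈ {-2, -1, 3}; ∂J/∂q = -90q(q + 1)(q + 2)(q + 3) = 0 at q ∈ {-3, -2, -1, 0}.
The Hessian is diagonal: diag(J_pp, J_qq). Second derivatives: J_pp(-2)=-20, J_pp(-1)=16, J_pp(3)=-80; J_qq(-3)=540, J_qq(-2)=-180, J_qq(-1)=180, J_qq(0)=-540.
Local maxima occur where both diagonal entries negative: (-2, -2), (-2, 0), (3, -2), (3, 0). Count: 4.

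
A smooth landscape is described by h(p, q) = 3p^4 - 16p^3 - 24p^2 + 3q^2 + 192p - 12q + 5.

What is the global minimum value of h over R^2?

h(p,q) separates as A(p) + B(q) + 5, so its minimum is min A + min B + 5.
A'(p) = 12(p - 4)(p - 2)(p + 2) vanishes at p ∈ {-2, 2, 4}; B'(q) = 6q - 12 vanishes at q ∈ {2}.
Local minima of A (where A''>0): A(-2)=-304, A(4)=128. Local minima of B: B(2)=-12.
So the global minimum of h is A(-2) + B(2) + 5 = -304 − 12 + 5 = -311, attained at (-2, 2).

-311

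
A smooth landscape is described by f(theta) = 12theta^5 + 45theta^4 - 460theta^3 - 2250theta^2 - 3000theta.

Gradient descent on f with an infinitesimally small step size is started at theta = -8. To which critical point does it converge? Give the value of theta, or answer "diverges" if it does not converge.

diverges

f'(theta) = 60(theta - 5)(theta + 1)(theta + 2)(theta + 5), so f'(-8) = 98280.
Gradient descent moves in the -f' direction, i.e. theta is decreasing.
There is no critical point below theta=-8, and f' keeps the same sign, so the iterate runs off to −∞.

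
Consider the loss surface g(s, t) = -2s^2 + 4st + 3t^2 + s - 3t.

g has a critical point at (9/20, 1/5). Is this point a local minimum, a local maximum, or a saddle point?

The Hessian of g is constant: H = [[-4, 4], [4, 6]].
det(H) = (-4)·6 − 4² = -40.
Since det(H) < 0, H is indefinite and the critical point is a saddle point.

saddle point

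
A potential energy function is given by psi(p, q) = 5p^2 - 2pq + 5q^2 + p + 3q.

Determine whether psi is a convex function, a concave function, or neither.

convex

psi is quadratic, so its Hessian is the constant matrix H = [[10, -2], [-2, 10]].
det(H) = 96, tr(H) = 20.
det(H) > 0 and tr(H) > 0, so H is positive definite everywhere: convex.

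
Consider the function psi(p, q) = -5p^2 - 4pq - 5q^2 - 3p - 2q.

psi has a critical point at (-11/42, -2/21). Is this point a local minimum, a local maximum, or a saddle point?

local maximum

The Hessian of psi is constant: H = [[-10, -4], [-4, -10]].
det(H) = (-10)·(-10) − (-4)² = 84.
det(H) > 0 and tr(H) = -20 < 0, so H is negative definite and the point is a local maximum.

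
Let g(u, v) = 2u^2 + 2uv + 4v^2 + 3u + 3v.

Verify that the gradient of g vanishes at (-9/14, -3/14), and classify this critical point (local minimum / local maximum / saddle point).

∇g = (4u + 2v + 3, 2u + 8v + 3); substituting (-9/14, -3/14) gives ∇g = (0, 0), so (-9/14, -3/14) is indeed a critical point.
The Hessian of g is constant: H = [[4, 2], [2, 8]].
det(H) = 4·8 − 2² = 28.
det(H) > 0 and tr(H) = 12 > 0, so H is positive definite and the point is a local minimum.

local minimum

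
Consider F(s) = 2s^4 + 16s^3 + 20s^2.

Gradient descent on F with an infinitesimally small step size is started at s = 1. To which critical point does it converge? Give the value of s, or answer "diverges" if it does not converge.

0

F'(s) = 8s(s + 1)(s + 5), so F'(1) = 96.
Gradient descent moves in the -F' direction, i.e. s is decreasing.
The nearest critical point in that direction is s = 0, where F'' = 40 > 0 (a local minimum). The iterate converges there.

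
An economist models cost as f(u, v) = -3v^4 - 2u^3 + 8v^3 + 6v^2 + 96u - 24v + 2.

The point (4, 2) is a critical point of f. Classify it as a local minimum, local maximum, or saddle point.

local maximum

The mixed partial ∂²f/∂u∂v is 0, so the Hessian at any point is diag(f_uu, f_vv) = diag(-12u, 12(-3v^2 + 4v + 1)).
At (4, 2): H = diag(-48, -36).
Both eigenvalues are negative, so H is negative definite: a local maximum.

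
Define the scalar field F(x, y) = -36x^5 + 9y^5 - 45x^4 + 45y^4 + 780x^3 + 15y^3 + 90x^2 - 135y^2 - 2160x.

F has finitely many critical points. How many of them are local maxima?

4

F separates as a function of x plus a function of y, so ∇F=0 decouples.
∂F/∂x = -180(x - 3)(x - 1)(x + 1)(x + 4) = 0 at x ∈ {-4, -1, 1, 3}; ∂F/∂y = 45y(y - 1)(y + 2)(y + 3) = 0 at y ∈ {-3, -2, 0, 1}.
The Hessian is diagonal: diag(F_xx, F_yy). Second derivatives: F_xx(-4)=18900, F_xx(-1)=-4320, F_xx(1)=3600, F_xx(3)=-10080; F_yy(-3)=-540, F_yy(-2)=270, F_yy(0)=-270, F_yy(1)=540.
Local maxima occur where both diagonal entries negative: (-1, -3), (-1, 0), (3, -3), (3, 0). Count: 4.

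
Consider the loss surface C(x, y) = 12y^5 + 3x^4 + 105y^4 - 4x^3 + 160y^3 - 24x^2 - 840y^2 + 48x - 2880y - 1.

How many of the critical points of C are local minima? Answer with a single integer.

4

C separates as a function of x plus a function of y, so ∇C=0 decouples.
∂C/∂x = 12(x - 2)(x - 1)(x + 2) = 0 at x ∈ {-2, 1, 2}; ∂C/∂y = 60(y - 2)(y + 2)(y + 3)(y + 4) = 0 at y ∈ {-4, -3, -2, 2}.
The Hessian is diagonal: diag(C_xx, C_yy). Second derivatives: C_xx(-2)=144, C_xx(1)=-36, C_xx(2)=48; C_yy(-4)=-720, C_yy(-3)=300, C_yy(-2)=-480, C_yy(2)=7200.
Local minima occur where both diagonal entries positive: (-2, -3), (-2, 2), (2, -3), (2, 2). Count: 4.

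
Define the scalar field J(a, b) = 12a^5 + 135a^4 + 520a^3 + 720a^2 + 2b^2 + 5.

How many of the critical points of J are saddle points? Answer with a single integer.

2

J separates as a function of a plus a function of b, so ∇J=0 decouples.
∂J/∂a = 60a(a + 2)(a + 3)(a + 4) = 0 at a ∈ {-4, -3, -2, 0}; ∂J/∂b = 4b = 0 at b ∈ {0}.
The Hessian is diagonal: diag(J_aa, J_bb). Second derivatives: J_aa(-4)=-480, J_aa(-3)=180, J_aa(-2)=-240, J_aa(0)=1440; J_bb(0)=4.
Saddle points occur where the two diagonal entries have opposite signs: (-4, 0), (-2, 0). Count: 2.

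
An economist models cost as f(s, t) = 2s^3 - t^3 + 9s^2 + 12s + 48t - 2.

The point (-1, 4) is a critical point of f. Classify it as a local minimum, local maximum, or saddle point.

The mixed partial ∂²f/∂s∂t is 0, so the Hessian at any point is diag(f_ss, f_tt) = diag(6(2s + 3), -6t).
At (-1, 4): H = diag(6, -24).
The eigenvalues have opposite signs, so H is indefinite: a saddle point.

saddle point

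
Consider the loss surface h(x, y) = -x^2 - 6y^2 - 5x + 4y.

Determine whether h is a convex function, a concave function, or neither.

concave

h is quadratic, so its Hessian is the constant matrix H = [[-2, 0], [0, -12]].
det(H) = 24, tr(H) = -14.
det(H) > 0 and tr(H) < 0, so H is negative definite everywhere: concave.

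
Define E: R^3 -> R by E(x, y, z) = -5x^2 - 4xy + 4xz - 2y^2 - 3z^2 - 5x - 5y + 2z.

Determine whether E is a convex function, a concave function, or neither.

concave

E is quadratic, so its Hessian is the constant matrix H = [[-10, -4, 4], [-4, -4, 0], [4, 0, -6]].
Leading principal minors: -10, 24, -80.
Signs alternate −, +, − ⇒ H ≺ 0 ⇒ concave.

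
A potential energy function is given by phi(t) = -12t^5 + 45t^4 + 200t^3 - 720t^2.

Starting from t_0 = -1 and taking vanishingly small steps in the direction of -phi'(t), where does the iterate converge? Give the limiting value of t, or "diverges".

-3

phi'(t) = -60t(t - 4)(t - 2)(t + 3), so phi'(-1) = 1800.
Gradient descent moves in the -phi' direction, i.e. t is decreasing.
The nearest critical point in that direction is t = -3, where phi'' = 6300 > 0 (a local minimum). The iterate converges there.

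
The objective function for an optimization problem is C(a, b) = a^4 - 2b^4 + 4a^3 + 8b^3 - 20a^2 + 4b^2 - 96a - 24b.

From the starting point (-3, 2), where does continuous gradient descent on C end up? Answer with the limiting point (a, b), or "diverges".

(-4, 1)

C is separable, so gradient descent decouples: a follows -∂C/∂a, b follows -∂C/∂b.
∂C/∂a = 4(a - 3)(a + 2)(a + 4); at a=-3 this is 24, so a decreases.
∂C/∂b = -8(b - 3)(b - 1)(b + 1); at b=2 this is 24, so b decreases.
a converges to its nearest critical value -4 (a local min of the a-part); b converges to 1. The iterate converges to (-4, 1).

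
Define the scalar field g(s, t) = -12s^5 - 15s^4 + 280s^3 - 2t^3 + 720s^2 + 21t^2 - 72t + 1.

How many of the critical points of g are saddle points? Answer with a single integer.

4

g separates as a function of s plus a function of t, so ∇g=0 decouples.
∂g/∂s = -60s(s - 4)(s + 2)(s + 3) = 0 at s ∈ {-3, -2, 0, 4}; ∂g/∂t = -6(t - 4)(t - 3) = 0 at t ∈ {3, 4}.
The Hessian is diagonal: diag(g_ss, g_tt). Second derivatives: g_ss(-3)=1260, g_ss(-2)=-720, g_ss(0)=1440, g_ss(4)=-10080; g_tt(3)=6, g_tt(4)=-6.
Saddle points occur where the two diagonal entries have opposite signs: (-3, 4), (-2, 3), (0, 4), (4, 3). Count: 4.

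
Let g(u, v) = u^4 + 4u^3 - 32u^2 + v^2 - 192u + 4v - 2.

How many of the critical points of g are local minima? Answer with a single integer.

g separates as a function of u plus a function of v, so ∇g=0 decouples.
∂g/∂u = 4(u - 4)(u + 3)(u + 4) = 0 at u ∈ {-4, -3, 4}; ∂g/∂v = 2(v + 2) = 0 at v ∈ {-2}.
The Hessian is diagonal: diag(g_uu, g_vv). Second derivatives: g_uu(-4)=32, g_uu(-3)=-28, g_uu(4)=224; g_vv(-2)=2.
Local minima occur where both diagonal entries positive: (-4, -2), (4, -2). Count: 2.

2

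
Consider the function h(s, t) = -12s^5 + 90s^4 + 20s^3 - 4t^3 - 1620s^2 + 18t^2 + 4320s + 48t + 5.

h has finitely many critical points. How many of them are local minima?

h separates as a function of s plus a function of t, so ∇h=0 decouples.
∂h/∂s = -60(s - 4)(s - 3)(s - 2)(s + 3) = 0 at s ∈ {-3, 2, 3, 4}; ∂h/∂t = -12(t - 4)(t + 1) = 0 at t ∈ {-1, 4}.
The Hessian is diagonal: diag(h_ss, h_tt). Second derivatives: h_ss(-3)=12600, h_ss(2)=-600, h_ss(3)=360, h_ss(4)=-840; h_tt(-1)=60, h_tt(4)=-60.
Local minima occur where both diagonal entries positive: (-3, -1), (3, -1). Count: 2.

2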